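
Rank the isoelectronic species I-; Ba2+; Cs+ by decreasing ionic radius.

I-, Cs+, Ba2+

All of these have 54 electrons, so size is governed by nuclear charge alone: the more protons, the stronger the pull on the same electron cloud, and the smaller the ion.
Nuclear charges: Ba2+ (Z=56), Cs+ (Z=55), I- (Z=53).
Largest to smallest: I- > Cs+ > Ba2+.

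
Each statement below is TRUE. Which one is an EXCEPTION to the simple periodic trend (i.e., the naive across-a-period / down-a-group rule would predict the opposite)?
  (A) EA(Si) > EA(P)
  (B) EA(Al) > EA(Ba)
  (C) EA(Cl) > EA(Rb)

(A)

The general trend: electron affinity increases across a period and decreases down a group.
(A) Si (period 3, group 14) vs P (period 3, group 15): the stated order contradicts the simple trend.
(B) Al (period 3, group 13) vs Ba (period 6, group 2): the stated order agrees with the simple trend.
(C) Cl (period 3, group 17) vs Rb (period 5, group 1): the stated order agrees with the simple trend.
The exception is (A): adding an electron to P's half-filled 3p³ is unfavourable, so Si (3p²) has the more exothermic EA.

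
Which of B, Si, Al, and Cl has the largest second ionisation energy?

Consider each +1 ion: B⁺ still has 2 valence electrons; Si⁺ still has 3 valence electrons; Al⁺ still has 2 valence electrons; Cl⁺ still has 6 valence electrons.
All are still removing valence electrons, so compare the +1 ions as you would atoms: IE_2 generally rises across a period (higher Z_eff) and falls down a group (larger shell), subject to the usual subshell exceptions.
Valence configurations: B⁺ [He]2s², Si⁺ [Ne]3s²3p¹, Al⁺ [Ne]3s², Cl⁺ [Ne]3s²3p⁴.
Si⁺ loses a lone 3p electron whereas Al⁺ must break into a filled 3s² pair, so IE_2(Al) > IE_2(Si) even though Si has the higher nuclear charge.
Approximate IE_2 values (kJ/mol): B 2427, Si 1577, Al 1817, Cl 2298.
Putting it together, IE_2: Si < Al < Cl < B.

B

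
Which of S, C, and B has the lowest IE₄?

S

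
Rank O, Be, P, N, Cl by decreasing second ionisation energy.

The second ionization energy removes an electron from the +1 ion. For each element: O⁺ still has 5 valence electrons; Be⁺ still has 1 valence electron; P⁺ still has 4 valence electrons; N⁺ still has 4 valence electrons; Cl⁺ still has 6 valence electrons.
All are still removing valence electrons, so compare the +1 ions as you would atoms: IE_2 generally rises across a period (higher Z_eff) and falls down a group (larger shell), subject to the usual subshell exceptions.
Valence configurations: O⁺ [He]2s²2p³, Be⁺ [He]2s¹, P⁺ [Ne]3s²3p², N⁺ [He]2s²2p², Cl⁺ [Ne]3s²3p⁴.
Approximate IE_2 values (kJ/mol): O 3388, Be 1757, P 1907, N 2856, Cl 2298.
Overall IE_2 order: Be < P < Cl < N < O.

O > N > Cl > P > Be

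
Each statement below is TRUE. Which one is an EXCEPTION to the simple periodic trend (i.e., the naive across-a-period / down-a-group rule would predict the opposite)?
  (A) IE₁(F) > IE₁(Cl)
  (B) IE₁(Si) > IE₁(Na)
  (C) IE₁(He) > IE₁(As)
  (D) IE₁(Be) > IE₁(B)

(D)

The general trend: first ionization energy increases across a period and decreases down a group.
(A) F (period 2, group 17) vs Cl (period 3, group 17): the stated order agrees with the simple trend.
(B) Si (period 3, group 14) vs Na (period 3, group 1): the stated order agrees with the simple trend.
(C) He (period 1, group 18) vs As (period 4, group 15): the stated order agrees with the simple trend.
(D) Be (period 2, group 2) vs B (period 2, group 13): the stated order contradicts the simple trend.
The exception is (D): removing B's lone 2p electron is easier than breaking Be's filled 2s².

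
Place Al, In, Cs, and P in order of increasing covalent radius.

Al is in period 3, group 13; P is in period 3, group 15; In is in period 5, group 13; Cs is in period 6, group 1.
Radius decreases left→right (rising Z_eff, same n) and increases top→bottom (higher n).
Here both period and group differ, so the two effects have to be weighed against each other.
Al > P: both are in period 3; the period trend gives Al the larger value.
In > Al: they share group 13; the group trend gives In the larger value.
Cs > In: both effects reinforce here, so Cs is clearly the larger of the two.
Tabulated atomic radius (pm): Al 126, P 111, In 142, Cs 232.
So from smallest to largest: P < Al < In < Cs.

P < Al < In < Cs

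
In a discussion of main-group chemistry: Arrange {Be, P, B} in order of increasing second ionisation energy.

Be, P, B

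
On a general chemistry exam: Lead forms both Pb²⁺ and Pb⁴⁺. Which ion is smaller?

Both ions have Z = 82 protons, but Pb⁴⁺ has lost more electrons, so its remaining electrons feel a larger effective nuclear charge per electron and are pulled in more tightly.
Higher positive charge → smaller ion, so Pb²⁺ > Pb⁴⁺.

Pb⁴⁺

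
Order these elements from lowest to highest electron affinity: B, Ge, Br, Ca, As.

Ca < B < As < Ge < Br

B is in period 2, group 13; Ca is in period 4, group 2; Ge is in period 4, group 14; As is in period 4, group 15; Br is in period 4, group 17.
Adding an electron releases more energy for atoms nearer the top right (short of the noble gases).
Here both period and group differ, so the two effects have to be weighed against each other.
B > Ca: relative to Ca, both the across-period and down-group shifts push B's electron affinity up.
As > B: the two effects oppose for this pair; the across-period effect wins (78 vs 27 kJ/mol).
Ge > As: this pair runs against the simple trend — see the exception note.
Br > Ge: both are in period 4; the period trend gives Br the larger value.
Note the exception: Ge has a higher electron affinity than As, contrary to the simple trend — adding an electron to As's half-filled 4p³ is unfavourable, so Ge (4p²) has the more exothermic EA.
Tabulated electron affinity (kJ/mol): B 27, Ca 2, Ge 119, As 78, Br 325.
So from lowest to highest: Ca < B < As < Ge < Br.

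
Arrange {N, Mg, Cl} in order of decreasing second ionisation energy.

N, Cl, Mg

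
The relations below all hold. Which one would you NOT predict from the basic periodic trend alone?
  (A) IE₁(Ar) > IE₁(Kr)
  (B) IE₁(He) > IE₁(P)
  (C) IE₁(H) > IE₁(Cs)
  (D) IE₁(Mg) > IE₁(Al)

The general trend: IE₁ increases across a period and decreases down a group.
(A) Ar (period 3, group 18) vs Kr (period 4, group 18): the stated order agrees with the simple trend.
(B) He (period 1, group 18) vs P (period 3, group 15): the stated order agrees with the simple trend.
(C) H (period 1, group 1) vs Cs (period 6, group 1): the stated order agrees with the simple trend.
(D) Mg (period 3, group 2) vs Al (period 3, group 13): the stated order contradicts the simple trend.
The exception is (D): Al's single 3p electron is easier to remove than one from Mg's filled 3s².

(D)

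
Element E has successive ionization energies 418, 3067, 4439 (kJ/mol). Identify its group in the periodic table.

Look for the largest jump between consecutive ionization energies: IE2/IE1 ≈ 7.3, far larger than any earlier ratio.
That jump marks the point where a core electron is being removed. So the atom has 1 valence electron.
A main-group element with 1 valence electron is in group 1.

Group 1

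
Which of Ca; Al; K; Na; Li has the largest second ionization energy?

Consider each +1 ion: Ca⁺ still has 1 valence electron; Al⁺ still has 2 valence electrons; K⁺ is the bare [Ar] core; Na⁺ is the bare [Ne] core; Li⁺ is the bare [He] core.
Core electrons are held far more tightly than valence electrons, so K, Na and Li top the IE_2 order.
Valence configurations: Ca⁺ [Ar]4s¹, Al⁺ [Ne]3s².
Approximate IE_2 values (kJ/mol): Ca 1145, Al 1817, K 3052, Na 4562, Li 7298.
Hence IE_2: Ca < Al < K < Na < Li.

Li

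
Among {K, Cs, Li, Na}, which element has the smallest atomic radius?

Li is in period 2, group 1; Na is in period 3, group 1; K is in period 4, group 1; Cs is in period 6, group 1.
Across a period the added protons contract the valence shell; down a group each new principal shell makes the atom larger.
All are in group 1, so atomic radius increases down the group.
The smallest atomic radius among these belongs to Li.

Li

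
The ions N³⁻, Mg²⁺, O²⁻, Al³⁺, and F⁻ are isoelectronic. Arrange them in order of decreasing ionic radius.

All of these have 10 electrons, so size is governed by nuclear charge alone: the more protons, the stronger the pull on the same electron cloud, and the smaller the ion.
Nuclear charges: Al³⁺ (Z=13), Mg²⁺ (Z=12), F⁻ (Z=9), O²⁻ (Z=8), N³⁻ (Z=7).
Largest to smallest: N³⁻ > O²⁻ > F⁻ > Mg²⁺ > Al³⁺.

N³⁻ > O²⁻ > F⁻ > Mg²⁺ > Al³⁺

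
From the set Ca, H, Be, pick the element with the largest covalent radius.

Across a period the added protons contract the valence shell; down a group each new principal shell makes the atom larger.
Here both period and group differ, so the two effects have to be weighed against each other.
Be > H: period and group pull opposite ways; the down-group shift dominates (102 vs 32 pm).
Ca > Be: they share group 2; the group trend gives Ca the larger value.
For reference (pm): H 32, Be 102, Ca 171.
The largest covalent radius among these belongs to Ca.

Ca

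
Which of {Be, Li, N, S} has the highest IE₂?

Li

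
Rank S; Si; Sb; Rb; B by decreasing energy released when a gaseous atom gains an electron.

B is in period 2, group 13; Si is in period 3, group 14; S is in period 3, group 16; Rb is in period 5, group 1; Sb is in period 5, group 15.
Adding an electron releases more energy for atoms nearer the top right (short of the noble gases).
These span different periods and groups, so the two trends combine.
Rb > B: this pair runs against the simple trend — see the exception note.
Sb > Rb: both are in period 5; the period trend gives Sb the larger value.
Si > Sb: the two effects oppose for this pair; the down-group effect wins (134 vs 103 kJ/mol).
S > Si: S lies to the right of Si in period 3, so the across-period effect alone puts S higher.
Note the exception: Rb has a higher electron affinity than B, contrary to the simple trend — B's ns²np¹ configuration gives only a small electron affinity — the sparsely filled np subshell binds an added electron weakly.
For reference (kJ/mol): B 27, Si 134, S 200, Rb 47, Sb 103.
So from highest to lowest: S > Si > Sb > Rb > B.

S > Si > Sb > Rb > B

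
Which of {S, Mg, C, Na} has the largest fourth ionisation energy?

Mg

The fourth ionization energy removes an electron from the +3 ion. For each element: S³⁺ still has 3 valence electrons; Mg³⁺ is already 1 electron into the core; C³⁺ still has 1 valence electron; Na³⁺ is already 2 electrons into the core.
Pulling an electron out of a noble-gas core costs far more than removing a remaining valence electron, so Na and Mg sit at the high end of IE_4.
Valence configurations: S³⁺ [Ne]3s²3p¹, C³⁺ [He]2s¹.
The numbers (kJ/mol): S 4556, Mg 10543, C 6223, Na 9543.
Hence IE_4: S < C < Na < Mg.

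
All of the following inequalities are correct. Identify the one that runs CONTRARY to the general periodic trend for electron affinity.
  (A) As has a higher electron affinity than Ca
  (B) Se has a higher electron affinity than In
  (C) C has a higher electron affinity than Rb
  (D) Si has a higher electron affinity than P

The general trend: electron affinity increases across a period and decreases down a group.
(A) As (period 4, group 15) vs Ca (period 4, group 2): the stated order agrees with the simple trend.
(B) Se (period 4, group 16) vs In (period 5, group 13): the stated order agrees with the simple trend.
(C) C (period 2, group 14) vs Rb (period 5, group 1): the stated order agrees with the simple trend.
(D) Si (period 3, group 14) vs P (period 3, group 15): the stated order contradicts the simple trend.
The exception is (D): adding an electron to P's half-filled 3p³ is unfavourable, so Si (3p²) has the more exothermic EA.

(D)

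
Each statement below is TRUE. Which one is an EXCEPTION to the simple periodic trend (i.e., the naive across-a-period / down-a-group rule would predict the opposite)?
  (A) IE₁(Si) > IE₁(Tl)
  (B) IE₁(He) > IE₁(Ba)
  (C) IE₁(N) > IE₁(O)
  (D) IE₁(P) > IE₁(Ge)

The general trend: IE₁ increases across a period and decreases down a group.
(A) Si (period 3, group 14) vs Tl (period 6, group 13): the stated order agrees with the simple trend.
(B) He (period 1, group 18) vs Ba (period 6, group 2): the stated order agrees with the simple trend.
(C) N (period 2, group 15) vs O (period 2, group 16): the stated order contradicts the simple trend.
(D) P (period 3, group 15) vs Ge (period 4, group 14): the stated order agrees with the simple trend.
The exception is (C): pairing an electron in O's 2p⁴ costs repulsion energy, so O ionizes more easily than half-filled N (2p³).

(C)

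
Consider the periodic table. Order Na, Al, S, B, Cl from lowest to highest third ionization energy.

Al, S, B, Cl, Na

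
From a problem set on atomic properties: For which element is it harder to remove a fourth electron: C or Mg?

After 3 electrons have been removed, what remains? C³⁺ still has 1 valence electron; Mg³⁺ is already 1 electron into the core.
Core electrons are held far more tightly than valence electrons, so Mg tops the IE_4 order.
The numbers (kJ/mol): C 6223, Mg 10543.
Putting it together, IE_4: C < Mg.

Mg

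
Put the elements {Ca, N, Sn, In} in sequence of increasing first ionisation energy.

In < Ca < Sn < N

N is in period 2, group 15; Ca is in period 4, group 2; In is in period 5, group 13; Sn is in period 5, group 14.
Across a period the outer electron is held more tightly (higher IE₁); down a group it sits in a higher shell, more shielded, and comes off more easily.
Here both period and group differ, so the two effects have to be weighed against each other.
Ca > In: the two effects oppose for this pair; the down-group effect wins (590 vs 558 kJ/mol).
Sn > Ca: the two effects oppose for this pair; the across-period effect wins (709 vs 590 kJ/mol).
N > Sn: relative to Sn, both the across-period and down-group shifts push N's first ionization energy up.
Approximate values (kJ/mol): N 1402, Ca 590, In 558, Sn 709.
So from lowest to highest: In < Ca < Sn < N.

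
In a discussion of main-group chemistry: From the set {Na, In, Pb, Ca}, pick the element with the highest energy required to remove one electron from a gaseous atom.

Pb

Na is in period 3, group 1; Ca is in period 4, group 2; In is in period 5, group 13; Pb is in period 6, group 14.
Across a period the outer electron is held more tightly (higher IE₁); down a group it sits in a higher shell, more shielded, and comes off more easily.
These sit on a diagonal, where the across-period and down-group effects partly cancel.
In > Na: period and group pull opposite ways; the across-period shift dominates (558 vs 496 kJ/mol).
Ca > In: the two effects oppose for this pair; the down-group effect wins (590 vs 558 kJ/mol).
Pb > Ca: the two effects oppose for this pair; the across-period effect wins (716 vs 590 kJ/mol).
Approximate values (kJ/mol): Na 496, Ca 590, In 558, Pb 716.
The highest energy required to remove one electron from a gaseous atom among these belongs to Pb.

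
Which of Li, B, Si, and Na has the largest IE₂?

Li

Consider each +1 ion: Li⁺ is the bare [He] core; B⁺ still has 2 valence electrons; Si⁺ still has 3 valence electrons; Na⁺ is the bare [Ne] core.
Pulling an electron out of a noble-gas core costs far more than removing a remaining valence electron, so Na and Li sit at the high end of IE_2.
Valence configurations: B⁺ [He]2s², Si⁺ [Ne]3s²3p¹.
Tabulated IE_2 (kJ/mol): Li 7298, B 2427, Si 1577, Na 4562.
Hence IE_2: Si < B < Na < Li.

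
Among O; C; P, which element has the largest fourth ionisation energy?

O

After 3 electrons have been removed, what remains? O³⁺ still has 3 valence electrons; C³⁺ still has 1 valence electron; P³⁺ still has 2 valence electrons.
All are still removing valence electrons, so compare the +3 ions as you would atoms: IE_4 generally rises across a period (higher Z_eff) and falls down a group (larger shell), subject to the usual subshell exceptions.
Valence configurations: O³⁺ [He]2s²2p¹, C³⁺ [He]2s¹, P³⁺ [Ne]3s².
Tabulated IE_4 (kJ/mol): O 7469, C 6223, P 4964.
Overall IE_4 order: P < C < O.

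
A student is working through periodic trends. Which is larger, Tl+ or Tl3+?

Both ions have Z = 81 protons, but Tl3+ has lost more electrons, so its remaining electrons feel a larger effective nuclear charge per electron and are pulled in more tightly.
Higher positive charge → smaller ion, so Tl+ > Tl3+.

Tl+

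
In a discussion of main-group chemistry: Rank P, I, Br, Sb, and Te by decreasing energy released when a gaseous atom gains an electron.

Electron affinity generally becomes more exothermic across a period toward the halogens and less exothermic down a group.
Neither a single period nor a single group — weigh both effects.
Sb > P: this pair runs against the simple trend — see the exception note.
Te > Sb: Te lies to the right of Sb in period 5, so the across-period effect alone puts Te higher.
I > Te: both are in period 5; the period trend gives I the larger value.
Br > I: they share group 17; the group trend gives Br the larger value.
Note the exception: Sb has a higher electron affinity than P, contrary to the simple trend — both are half-filled np³, but the pairing/repulsion penalty for the added electron shrinks as the p orbitals become larger and more diffuse down the group, and for Sb that outweighs the weaker nuclear attraction.
Tabulated electron affinity (kJ/mol): P 72, Br 325, Sb 103, Te 190, I 295.
So from highest to lowest: Br > I > Te > Sb > P.

Br > I > Te > Sb > P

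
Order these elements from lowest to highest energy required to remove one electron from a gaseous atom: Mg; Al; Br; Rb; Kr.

IE₁ increases left→right with effective nuclear charge and decreases top→bottom as the valence shell moves farther out.
These span different periods and groups, so the two trends combine.
Al > Rb: relative to Rb, both the across-period and down-group shifts push Al's first ionization energy up.
Mg > Al: this pair runs against the simple trend — see the exception note.
Br > Mg: the two effects oppose for this pair; the across-period effect wins (1140 vs 738 kJ/mol).
Kr > Br: Kr lies to the right of Br in period 4, so the across-period effect alone puts Kr higher.
Note the exception: Mg has a higher first ionization energy than Al, contrary to the simple trend — Al's single 3p electron is easier to remove than one from Mg's filled 3s².
Approximate values (kJ/mol): Mg 738, Al 578, Br 1140, Kr 1351, Rb 403.
So from lowest to highest: Rb < Al < Mg < Br < Kr.

Rb < Al < Mg < Br < Kr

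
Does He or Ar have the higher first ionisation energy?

He

He is in period 1, group 18; Ar is in period 3, group 18.
Across a period the outer electron is held more tightly (higher IE₁); down a group it sits in a higher shell, more shielded, and comes off more easily.
All are in group 18, so first ionization energy increases up the group.
So He has the higher first ionisation energy (He > Ar).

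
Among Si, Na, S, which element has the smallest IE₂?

The second ionization energy removes an electron from the +1 ion. For each element: Si⁺ still has 3 valence electrons; Na⁺ is the bare [Ne] core; S⁺ still has 5 valence electrons.
Pulling an electron out of a noble-gas core costs far more than removing a remaining valence electron, so Na sits at the high end of IE_2.
Valence configurations: Si⁺ [Ne]3s²3p¹, S⁺ [Ne]3s²3p³.
The numbers (kJ/mol): Si 1577, Na 4562, S 2252.
Putting it together, IE_2: Si < S < Na.

Si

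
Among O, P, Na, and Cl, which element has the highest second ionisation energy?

Na

IE_2 is the cost of taking one more electron from the +1 cation: O⁺ still has 5 valence electrons; P⁺ still has 4 valence electrons; Na⁺ is the bare [Ne] core; Cl⁺ still has 6 valence electrons.
Core electrons are held far more tightly than valence electrons, so Na tops the IE_2 order.
Valence configurations: O⁺ [He]2s²2p³, P⁺ [Ne]3s²3p², Cl⁺ [Ne]3s²3p⁴.
Tabulated IE_2 (kJ/mol): O 3388, P 1907, Na 4562, Cl 2298.
Overall IE_2 order: P < Cl < O < Na.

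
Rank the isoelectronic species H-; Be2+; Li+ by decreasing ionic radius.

H- > Li+ > Be2+

All of these have 2 electrons, so size is governed by nuclear charge alone: the more protons, the stronger the pull on the same electron cloud, and the smaller the ion.
Nuclear charges: Be2+ (Z=4), Li+ (Z=3), H- (Z=1).
Largest to smallest: H- > Li+ > Be2+.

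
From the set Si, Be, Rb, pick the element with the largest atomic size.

Rb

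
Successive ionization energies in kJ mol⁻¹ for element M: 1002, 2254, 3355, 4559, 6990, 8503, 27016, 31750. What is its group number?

Group 16

Look for the largest jump between consecutive ionization energies: IE7/IE6 ≈ 3.2, far larger than any earlier ratio.
That jump marks the point where a core electron is being removed. So the atom has 6 valence electrons.
A main-group element with 6 valence electrons is in group 16.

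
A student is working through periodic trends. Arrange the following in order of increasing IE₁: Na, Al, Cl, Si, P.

First ionization energy rises across a period (greater Z_eff holds electrons more tightly) and falls down a group (valence electrons are farther from the nucleus).
All lie in period 3, so first ionization energy increases left to right.
So from lowest to highest: Na < Al < Si < P < Cl.

Na, Al, Si, P, Cl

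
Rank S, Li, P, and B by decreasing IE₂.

Li > B > S > P

After 1 electron has been removed, what remains? S⁺ still has 5 valence electrons; Li⁺ is the bare [He] core; P⁺ still has 4 valence electrons; B⁺ still has 2 valence electrons.
Pulling an electron out of a noble-gas core costs far more than removing a remaining valence electron, so Li sits at the high end of IE_2.
Valence configurations: S⁺ [Ne]3s²3p³, P⁺ [Ne]3s²3p², B⁺ [He]2s².
Approximate IE_2 values (kJ/mol): S 2252, Li 7298, P 1907, B 2427.
Overall IE_2 order: P < S < B < Li.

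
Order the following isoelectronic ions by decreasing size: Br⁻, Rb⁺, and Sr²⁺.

Br⁻ > Rb⁺ > Sr²⁺

All of these have 36 electrons, so size is governed by nuclear charge alone: the more protons, the stronger the pull on the same electron cloud, and the smaller the ion.
Nuclear charges: Sr²⁺ (Z=38), Rb⁺ (Z=37), Br⁻ (Z=35).
Largest to smallest: Br⁻ > Rb⁺ > Sr²⁺.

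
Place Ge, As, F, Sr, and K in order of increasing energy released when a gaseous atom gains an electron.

F is in period 2, group 17; K is in period 4, group 1; Ge is in period 4, group 14; As is in period 4, group 15; Sr is in period 5, group 2.
EA tends to increase across a period and decrease down a group, though the pattern is less regular than for IE or radius.
Neither a single period nor a single group — weigh both effects.
K > Sr: the two effects oppose for this pair; the down-group effect wins (48 vs 5 kJ/mol).
As > K: As lies to the right of K in period 4, so the across-period effect alone puts As higher.
Ge > As: this pair runs against the simple trend — see the exception note.
F > Ge: relative to Ge, both the across-period and down-group shifts push F's electron affinity up.
Note the exception: Ge has a higher electron affinity than As, contrary to the simple trend — adding an electron to As's half-filled 4p³ is unfavourable, so Ge (4p²) has the more exothermic EA.
Approximate values (kJ/mol): F 328, K 48, Ge 119, As 78, Sr 5.
So from lowest to highest: Sr < K < As < Ge < F.

Sr, K, As, Ge, F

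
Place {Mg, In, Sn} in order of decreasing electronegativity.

Sn, In, Mg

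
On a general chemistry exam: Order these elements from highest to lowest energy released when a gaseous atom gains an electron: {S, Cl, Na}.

Cl > S > Na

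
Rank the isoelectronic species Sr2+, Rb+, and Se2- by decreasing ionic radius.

All of these have 36 electrons, so size is governed by nuclear charge alone: the more protons, the stronger the pull on the same electron cloud, and the smaller the ion.
Nuclear charges: Sr2+ (Z=38), Rb+ (Z=37), Se2- (Z=34).
Largest to smallest: Se2- > Rb+ > Sr2+.

Se2- > Rb+ > Sr2+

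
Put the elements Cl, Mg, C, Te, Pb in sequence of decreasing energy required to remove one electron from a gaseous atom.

C is in period 2, group 14; Mg is in period 3, group 2; Cl is in period 3, group 17; Te is in period 5, group 16; Pb is in period 6, group 14.
Removing the outermost electron gets harder across a period and easier down a group.
These span different periods and groups, so the two trends combine.
Mg > Pb: the two effects oppose for this pair; the down-group effect wins (738 vs 716 kJ/mol).
Te > Mg: period and group pull opposite ways; the across-period shift dominates (869 vs 738 kJ/mol).
C > Te: the two effects oppose for this pair; the down-group effect wins (1086 vs 869 kJ/mol).
Cl > C: the two effects oppose for this pair; the across-period effect wins (1251 vs 1086 kJ/mol).
For reference (kJ/mol): C 1086, Mg 738, Cl 1251, Te 869, Pb 716.
So from highest to lowest: Cl > C > Te > Mg > Pb.

Cl, C, Te, Mg, Pb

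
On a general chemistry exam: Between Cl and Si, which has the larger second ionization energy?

Consider each +1 ion: Cl⁺ still has 6 valence electrons; Si⁺ still has 3 valence electrons.
All are still removing valence electrons, so compare the +1 ions as you would atoms: IE_2 generally rises across a period (higher Z_eff) and falls down a group (larger shell), subject to the usual subshell exceptions.
Valence configurations: Cl⁺ [Ne]3s²3p⁴, Si⁺ [Ne]3s²3p¹.
Approximate IE_2 values (kJ/mol): Cl 2298, Si 1577.
Overall IE_2 order: Si < Cl.

Cl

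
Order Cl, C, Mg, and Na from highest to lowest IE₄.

Mg > Na > C > Cl

Consider each +3 ion: Cl³⁺ still has 4 valence electrons; C³⁺ still has 1 valence electron; Mg³⁺ is already 1 electron into the core; Na³⁺ is already 2 electrons into the core.
Pulling an electron out of a noble-gas core costs far more than removing a remaining valence electron, so Na and Mg sit at the high end of IE_4.
Valence configurations: Cl³⁺ [Ne]3s²3p², C³⁺ [He]2s¹.
Tabulated IE_4 (kJ/mol): Cl 5159, C 6223, Mg 10543, Na 9543.
So the fourth ionization energies run Cl < C < Na < Mg.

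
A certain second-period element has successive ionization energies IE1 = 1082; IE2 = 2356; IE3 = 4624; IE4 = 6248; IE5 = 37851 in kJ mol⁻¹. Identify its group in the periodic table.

Look for the largest jump between consecutive ionization energies: IE5/IE4 ≈ 6.1, far larger than any earlier ratio.
That jump marks the point where a core electron is being removed. So the atom has 4 valence electrons.
A main-group element with 4 valence electrons is in group 14.

Group 14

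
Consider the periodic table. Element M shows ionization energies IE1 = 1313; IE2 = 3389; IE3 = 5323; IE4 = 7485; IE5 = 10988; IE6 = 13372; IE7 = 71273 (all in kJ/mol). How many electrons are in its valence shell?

Look for the largest jump between consecutive ionization energies: IE7/IE6 ≈ 5.3, far larger than any earlier ratio.
That jump marks the point where a core electron is being removed. So the atom has 6 valence electrons.

6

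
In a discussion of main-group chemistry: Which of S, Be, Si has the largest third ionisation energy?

Be

After 2 electrons have been removed, what remains? S²⁺ still has 4 valence electrons; Be²⁺ is the bare [He] core; Si²⁺ still has 2 valence electrons.
Core electrons are held far more tightly than valence electrons, so Be tops the IE_3 order.
Valence configurations: S²⁺ [Ne]3s²3p², Si²⁺ [Ne]3s².
Tabulated IE_3 (kJ/mol): S 3357, Be 14849, Si 3232.
Putting it together, IE_3: Si < S < Be.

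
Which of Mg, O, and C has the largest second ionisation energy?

After 1 electron has been removed, what remains? Mg⁺ still has 1 valence electron; O⁺ still has 5 valence electrons; C⁺ still has 3 valence electrons.
All are still removing valence electrons, so compare the +1 ions as you would atoms: IE_2 generally rises across a period (higher Z_eff) and falls down a group (larger shell), subject to the usual subshell exceptions.
Valence configurations: Mg⁺ [Ne]3s¹, O⁺ [He]2s²2p³, C⁺ [He]2s²2p¹.
Approximate IE_2 values (kJ/mol): Mg 1451, O 3388, C 2353.
Putting it together, IE_2: Mg < C < O.

O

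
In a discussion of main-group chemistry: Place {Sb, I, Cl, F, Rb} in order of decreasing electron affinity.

Cl > F > I > Sb > Rb

F is in period 2, group 17; Cl is in period 3, group 17; Rb is in period 5, group 1; Sb is in period 5, group 15; I is in period 5, group 17.
Adding an electron releases more energy for atoms nearer the top right (short of the noble gases).
Here both period and group differ, so the two effects have to be weighed against each other.
Sb > Rb: Sb lies to the right of Rb in period 5, so the across-period effect alone puts Sb higher.
I > Sb: both are in period 5; the period trend gives I the larger value.
F > I: they share group 17; the group trend gives F the larger value.
Cl > F: this pair runs against the simple trend — see the exception note.
Note the exception: Cl has a higher electron affinity than F, contrary to the simple trend — F's small 2p subshell makes the incoming electron feel strong e⁻–e⁻ repulsion, so Cl actually releases more energy on gaining an electron.
For reference (kJ/mol): F 328, Cl 349, Rb 47, Sb 103, I 295.
So from highest to lowest: Cl > F > I > Sb > Rb.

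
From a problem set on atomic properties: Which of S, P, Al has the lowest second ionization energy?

Al

Consider each +1 ion: S⁺ still has 5 valence electrons; P⁺ still has 4 valence electrons; Al⁺ still has 2 valence electrons.
All are still removing valence electrons, so compare the +1 ions as you would atoms: IE_2 generally rises across a period (higher Z_eff) and falls down a group (larger shell), subject to the usual subshell exceptions.
Valence configurations: S⁺ [Ne]3s²3p³, P⁺ [Ne]3s²3p², Al⁺ [Ne]3s².
Approximate IE_2 values (kJ/mol): S 2252, P 1907, Al 1817.
So the second ionization energies run Al < P < S.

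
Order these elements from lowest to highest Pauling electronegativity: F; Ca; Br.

Ca, Br, F

F is in period 2, group 17; Ca is in period 4, group 2; Br is in period 4, group 17.
EN rises left→right (higher Z_eff, smaller atoms) and falls top→bottom (larger, more shielded atoms).
These span different periods and groups, so the two trends combine.
Br > Ca: Br lies to the right of Ca in period 4, so the across-period effect alone puts Br higher.
F > Br: they share group 17; the group trend gives F the larger value.
Tabulated electronegativity (Pauling): F 3.98, Ca 1.00, Br 2.96.
So from lowest to highest: Ca < Br < F.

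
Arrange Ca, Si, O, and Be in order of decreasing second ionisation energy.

Consider each +1 ion: Ca⁺ still has 1 valence electron; Si⁺ still has 3 valence electrons; O⁺ still has 5 valence electrons; Be⁺ still has 1 valence electron.
All are still removing valence electrons, so compare the +1 ions as you would atoms: IE_2 generally rises across a period (higher Z_eff) and falls down a group (larger shell), subject to the usual subshell exceptions.
Valence configurations: Ca⁺ [Ar]4s¹, Si⁺ [Ne]3s²3p¹, O⁺ [He]2s²2p³, Be⁺ [He]2s¹.
Tabulated IE_2 (kJ/mol): Ca 1145, Si 1577, O 3388, Be 1757.
Overall IE_2 order: Ca < Si < Be < O.

O, Be, Si, Ca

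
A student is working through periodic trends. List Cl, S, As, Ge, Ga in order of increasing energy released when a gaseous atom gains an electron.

Ga < As < Ge < S < Cl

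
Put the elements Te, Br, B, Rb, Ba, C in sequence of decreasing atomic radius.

Rb > Ba > Te > Br > B > C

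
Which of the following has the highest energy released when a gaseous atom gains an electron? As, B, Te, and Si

Adding an electron releases more energy for atoms nearer the top right (short of the noble gases).
A diagonal step moves right (one effect) and down (the opposite effect) at once.
As > B: period and group pull opposite ways; the across-period shift dominates (78 vs 27 kJ/mol).
Si > As: the two effects oppose for this pair; the down-group effect wins (134 vs 78 kJ/mol).
Te > Si: the two effects oppose for this pair; the across-period effect wins (190 vs 134 kJ/mol).
Approximate values (kJ/mol): B 27, Si 134, As 78, Te 190.
The highest energy released when a gaseous atom gains an electron among these belongs to Te.

Te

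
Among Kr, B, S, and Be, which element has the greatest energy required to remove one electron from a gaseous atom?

Kr

Be is in period 2, group 2; B is in period 2, group 13; S is in period 3, group 16; Kr is in period 4, group 18.
First ionization energy rises across a period (greater Z_eff holds electrons more tightly) and falls down a group (valence electrons are farther from the nucleus).
Here both period and group differ, so the two effects have to be weighed against each other.
Be > B: this pair runs against the simple trend — see the exception note.
S > Be: the two effects oppose for this pair; the across-period effect wins (1000 vs 900 kJ/mol).
Kr > S: the two effects oppose for this pair; the across-period effect wins (1351 vs 1000 kJ/mol).
Note the exception: Be has a higher first ionization energy than B, contrary to the simple trend — removing B's lone 2p electron is easier than breaking Be's filled 2s².
For reference (kJ/mol): Be 900, B 801, S 1000, Kr 1351.
The greatest energy required to remove one electron from a gaseous atom among these belongs to Kr.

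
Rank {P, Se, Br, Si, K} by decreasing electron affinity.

Br > Se > Si > P > K

Si is in period 3, group 14; P is in period 3, group 15; K is in period 4, group 1; Se is in period 4, group 16; Br is in period 4, group 17.
Electron affinity generally becomes more exothermic across a period toward the halogens and less exothermic down a group.
These span different periods and groups, so the two trends combine.
P > K: both effects reinforce here, so P is clearly the higher of the two.
Si > P: this pair runs against the simple trend — see the exception note.
Se > Si: the two effects oppose for this pair; the across-period effect wins (195 vs 134 kJ/mol).
Br > Se: Br lies to the right of Se in period 4, so the across-period effect alone puts Br higher.
Note the exception: Si has a higher electron affinity than P, contrary to the simple trend — adding an electron to P's half-filled 3p³ is unfavourable, so Si (3p²) has the more exothermic EA.
For reference (kJ/mol): Si 134, P 72, K 48, Se 195, Br 325.
So from highest to lowest: Br > Se > Si > P > K.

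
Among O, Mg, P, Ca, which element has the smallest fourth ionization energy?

P

Consider each +3 ion: O³⁺ still has 3 valence electrons; Mg³⁺ is already 1 electron into the core; P³⁺ still has 2 valence electrons; Ca³⁺ is already 1 electron into the core.
Usually core removal costs more than valence removal, but here the competition is close: a tightly held n=2 valence electron can cost more to remove than an n=3 core electron, so the actual values have to decide it.
Valence configurations: O³⁺ [He]2s²2p¹, P³⁺ [Ne]3s².
Tabulated IE_4 (kJ/mol): O 7469, Mg 10543, P 4964, Ca 6491.
Putting it together, IE_4: P < Ca < O < Mg.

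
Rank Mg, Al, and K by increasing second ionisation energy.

Mg < Al < K

The second ionization energy removes an electron from the +1 ion. For each element: Mg⁺ still has 1 valence electron; Al⁺ still has 2 valence electrons; K⁺ is the bare [Ar] core.
Breaking into a closed-shell core is much more expensive than removing a leftover valence electron — K has the largest IE_2 here.
Valence configurations: Mg⁺ [Ne]3s¹, Al⁺ [Ne]3s².
Approximate IE_2 values (kJ/mol): Mg 1451, Al 1817, K 3052.
So the second ionization energies run Mg < Al < K.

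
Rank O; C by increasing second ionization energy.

IE_2 is the cost of taking one more electron from the +1 cation: O⁺ still has 5 valence electrons; C⁺ still has 3 valence electrons.
All are still removing valence electrons, so compare the +1 ions as you would atoms: IE_2 generally rises across a period (higher Z_eff) and falls down a group (larger shell), subject to the usual subshell exceptions.
Valence configurations: O⁺ [He]2s²2p³, C⁺ [He]2s²2p¹.
Approximate IE_2 values (kJ/mol): O 3388, C 2353.
Overall IE_2 order: C < O.

C < O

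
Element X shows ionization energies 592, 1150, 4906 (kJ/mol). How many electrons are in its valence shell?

Look for the largest jump between consecutive ionization energies: IE3/IE2 ≈ 4.3, far larger than any earlier ratio.
That jump marks the point where a core electron is being removed. So the atom has 2 valence electrons.

2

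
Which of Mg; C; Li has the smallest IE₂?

Consider each +1 ion: Mg⁺ still has 1 valence electron; C⁺ still has 3 valence electrons; Li⁺ is the bare [He] core.
Core electrons are held far more tightly than valence electrons, so Li tops the IE_2 order.
Valence configurations: Mg⁺ [Ne]3s¹, C⁺ [He]2s²2p¹.
The numbers (kJ/mol): Mg 1451, C 2353, Li 7298.
Hence IE_2: Mg < C < Li.

Mg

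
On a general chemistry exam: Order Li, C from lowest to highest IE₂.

C < Li

The second ionization energy removes an electron from the +1 ion. For each element: Li⁺ is the bare [He] core; C⁺ still has 3 valence electrons.
Pulling an electron out of a noble-gas core costs far more than removing a remaining valence electron, so Li sits at the high end of IE_2.
The numbers (kJ/mol): Li 7298, C 2353.
Hence IE_2: C < Li.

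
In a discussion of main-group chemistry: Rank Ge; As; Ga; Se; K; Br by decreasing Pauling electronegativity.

Smaller atoms with higher effective nuclear charge are more electronegative.
All lie in period 4, so electronegativity increases left to right.
So from highest to lowest: Br > Se > As > Ge > Ga > K.

Br > Se > As > Ge > Ga > K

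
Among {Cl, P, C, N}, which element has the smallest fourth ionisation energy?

P

IE_4 is the cost of taking one more electron from the +3 cation: Cl³⁺ still has 4 valence electrons; P³⁺ still has 2 valence electrons; C³⁺ still has 1 valence electron; N³⁺ still has 2 valence electrons.
All are still removing valence electrons, so compare the +3 ions as you would atoms: IE_4 generally rises across a period (higher Z_eff) and falls down a group (larger shell), subject to the usual subshell exceptions.
Valence configurations: Cl³⁺ [Ne]3s²3p², P³⁺ [Ne]3s², C³⁺ [He]2s¹, N³⁺ [He]2s².
Tabulated IE_4 (kJ/mol): Cl 5159, P 4964, C 6223, N 7475.
Hence IE_4: P < Cl < C < N.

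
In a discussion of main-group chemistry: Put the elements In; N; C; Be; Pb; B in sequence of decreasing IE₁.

N, C, Be, B, Pb, In

Be is in period 2, group 2; B is in period 2, group 13; C is in period 2, group 14; N is in period 2, group 15; In is in period 5, group 13; Pb is in period 6, group 14.
First ionization energy rises across a period (greater Z_eff holds electrons more tightly) and falls down a group (valence electrons are farther from the nucleus).
Here both period and group differ, so the two effects have to be weighed against each other.
Pb > In: period and group pull opposite ways; the across-period shift dominates (716 vs 558 kJ/mol).
B > Pb: the two effects oppose for this pair; the down-group effect wins (801 vs 716 kJ/mol).
Be > B: this pair runs against the simple trend — see the exception note.
C > Be: both are in period 2; the period trend gives C the larger value.
N > C: both are in period 2; the period trend gives N the larger value.
Note the exception: Be has a higher first ionization energy than B, contrary to the simple trend — removing B's lone 2p electron is easier than breaking Be's filled 2s².
Approximate values (kJ/mol): Be 900, B 801, C 1086, N 1402, In 558, Pb 716.
So from highest to lowest: N > C > Be > B > Pb > In.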